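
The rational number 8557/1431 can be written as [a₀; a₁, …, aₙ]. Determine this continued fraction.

⌊8557/1431⌋ = 5, remainder 1402
⌊1431/1402⌋ = 1, remainder 29
⌊1402/29⌋ = 48, remainder 10
⌊29/10⌋ = 2, remainder 9
⌊10/9⌋ = 1, remainder 1
⌊9/1⌋ = 9, remainder 0

[5; 1, 48, 2, 1, 9]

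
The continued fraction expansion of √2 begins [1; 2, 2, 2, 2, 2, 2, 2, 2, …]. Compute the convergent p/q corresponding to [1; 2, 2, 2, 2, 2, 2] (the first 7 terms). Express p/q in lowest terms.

Start with 2.
2 + 1/(2/1) = 2 + 1/2 = 5/2
2 + 1/(5/2) = 2 + 2/5 = 12/5
2 + 1/(12/5) = 2 + 5/12 = 29/12
2 + 1/(29/12) = 2 + 12/29 = 70/29
2 + 1/(70/29) = 2 + 29/70 = 169/70
1 + 1/(169/70) = 1 + 70/169 = 239/169

239/169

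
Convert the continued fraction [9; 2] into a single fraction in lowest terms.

Compute successive convergents:
a_0 = 9: 9/1
a_1 = 2: 19/2

19/2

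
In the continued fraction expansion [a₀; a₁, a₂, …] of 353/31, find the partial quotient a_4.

353 = 11·31 + 12, so a_0 = 11
31 = 2·12 + 7, so a_1 = 2
12 = 1·7 + 5, so a_2 = 1
7 = 1·5 + 2, so a_3 = 1
5 = 2·2 + 1, so a_4 = 2

2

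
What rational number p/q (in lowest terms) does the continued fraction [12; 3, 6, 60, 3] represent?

42465/3448

Start with 3.
60 + 1/(3/1) = 60 + 1/3 = 181/3
6 + 1/(181/3) = 6 + 3/181 = 1089/181
3 + 1/(1089/181) = 3 + 181/1089 = 3448/1089
12 + 1/(3448/1089) = 12 + 1089/3448 = 42465/3448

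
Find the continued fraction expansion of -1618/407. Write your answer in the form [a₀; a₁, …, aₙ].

Apply division with remainder until the remainder is 0:
-1618 = -4·407 + 10, so a_0 = -4
407 = 40·10 + 7, so a_1 = 40
10 = 1·7 + 3, so a_2 = 1
7 = 2·3 + 1, so a_3 = 2
3 = 3·1 + 0, so a_4 = 3

[-4; 40, 1, 2, 3]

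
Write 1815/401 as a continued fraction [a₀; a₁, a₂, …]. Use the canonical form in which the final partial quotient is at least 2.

[4; 1, 1, 9, 21]

⌊1815/401⌋ = 4, remainder 211
⌊401/211⌋ = 1, remainder 190
⌊211/190⌋ = 1, remainder 21
⌊190/21⌋ = 9, remainder 1
⌊21/1⌋ = 21, remainder 0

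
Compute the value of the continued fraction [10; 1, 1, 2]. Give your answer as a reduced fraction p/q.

a_0 = 10: 10/1
a_1 = 1: 11/1
a_2 = 1: 21/2
a_3 = 2: 53/5

53/5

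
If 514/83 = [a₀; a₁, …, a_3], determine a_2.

5

⌊514/83⌋ = 6, remainder 16
⌊83/16⌋ = 5, remainder 3
⌊16/3⌋ = 5, remainder 1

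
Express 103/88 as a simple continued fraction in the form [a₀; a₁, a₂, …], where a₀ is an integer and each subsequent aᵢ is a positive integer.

103 ÷ 88 → quotient 1, remainder 15
88 ÷ 15 → quotient 5, remainder 13
15 ÷ 13 → quotient 1, remainder 2
13 ÷ 2 → quotient 6, remainder 1
2 ÷ 1 → quotient 2, remainder 0

[1; 5, 1, 6, 2]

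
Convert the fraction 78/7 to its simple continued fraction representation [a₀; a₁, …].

[11; 7]

Run the Euclidean algorithm, recording each quotient:
78 ÷ 7 → quotient 11, remainder 1
7 ÷ 1 → quotient 7, remainder 0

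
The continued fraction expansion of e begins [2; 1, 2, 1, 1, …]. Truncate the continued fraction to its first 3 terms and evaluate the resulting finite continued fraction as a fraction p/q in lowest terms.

Build up convergents one term at a time:
a_0 = 2: 2/1
a_1 = 1: 3/1
a_2 = 2: 8/3

8/3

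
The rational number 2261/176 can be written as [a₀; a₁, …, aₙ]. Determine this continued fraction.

[12; 1, 5, 1, 1, 13]

⌊2261/176⌋ = 12, remainder 149
⌊176/149⌋ = 1, remainder 27
⌊149/27⌋ = 5, remainder 14
⌊27/14⌋ = 1, remainder 13
⌊14/13⌋ = 1, remainder 1
⌊13/1⌋ = 13, remainder 0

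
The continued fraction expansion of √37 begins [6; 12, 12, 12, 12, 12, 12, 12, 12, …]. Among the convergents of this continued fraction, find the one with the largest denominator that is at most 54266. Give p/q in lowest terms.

a_0 = 6: 6/1  (≤ bound)
a_1 = 12: 73/12  (≤ bound)
a_2 = 12: 882/145  (≤ bound)
a_3 = 12: 10657/1752  (≤ bound)
a_4 = 12: 128766/21169  (≤ bound)
a_5 = 12: 1555849/255780  (> 54266, stop)

128766/21169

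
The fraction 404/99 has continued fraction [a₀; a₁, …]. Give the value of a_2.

404 = 4·99 + 8, so a_0 = 4
99 = 12·8 + 3, so a_1 = 12
8 = 2·3 + 2, so a_2 = 2

2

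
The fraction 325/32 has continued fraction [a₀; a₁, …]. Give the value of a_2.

2

325 ÷ 32 → quotient 10, remainder 5
32 ÷ 5 → quotient 6, remainder 2
5 ÷ 2 → quotient 2, remainder 1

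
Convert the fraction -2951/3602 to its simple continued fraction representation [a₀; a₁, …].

Apply division with remainder until the remainder is 0:
⌊-2951/3602⌋ = -1, remainder 651
⌊3602/651⌋ = 5, remainder 347
⌊651/347⌋ = 1, remainder 304
⌊347/304⌋ = 1, remainder 43
⌊304/43⌋ = 7, remainder 3
⌊43/3⌋ = 14, remainder 1
⌊3/1⌋ = 3, remainder 0

[-1; 5, 1, 1, 7, 14, 3]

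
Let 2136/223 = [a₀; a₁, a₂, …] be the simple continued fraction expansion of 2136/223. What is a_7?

⌊2136/223⌋ = 9, remainder 129
⌊223/129⌋ = 1, remainder 94
⌊129/94⌋ = 1, remainder 35
⌊94/35⌋ = 2, remainder 24
⌊35/24⌋ = 1, remainder 11
⌊24/11⌋ = 2, remainder 2
⌊11/2⌋ = 5, remainder 1
⌊2/1⌋ = 2, remainder 0

2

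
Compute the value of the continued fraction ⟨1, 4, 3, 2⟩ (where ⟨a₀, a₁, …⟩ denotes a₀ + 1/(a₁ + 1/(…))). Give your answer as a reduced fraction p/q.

37/30

Use the convergent recurrence hₖ = aₖ·hₖ₋₁ + hₖ₋₂ (and likewise for the denominators kₖ):
a_0 = 1: 1/1
a_1 = 4: 5/4
a_2 = 3: 16/13
a_3 = 2: 37/30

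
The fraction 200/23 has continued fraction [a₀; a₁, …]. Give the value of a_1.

1

Run the Euclidean algorithm, recording each quotient:
200 = 8·23 + 16, so a_0 = 8
23 = 1·16 + 7, so a_1 = 1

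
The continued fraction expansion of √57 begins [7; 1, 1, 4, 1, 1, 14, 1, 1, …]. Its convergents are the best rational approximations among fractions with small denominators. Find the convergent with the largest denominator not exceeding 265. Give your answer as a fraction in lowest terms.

151/20

List convergents until the denominator exceeds the bound:
a_0 = 7: 7/1  (≤ bound)
a_1 = 1: 8/1  (≤ bound)
a_2 = 1: 15/2  (≤ bound)
a_3 = 4: 68/9  (≤ bound)
a_4 = 1: 83/11  (≤ bound)
a_5 = 1: 151/20  (≤ bound)
a_6 = 14: 2197/291  (> 265, stop)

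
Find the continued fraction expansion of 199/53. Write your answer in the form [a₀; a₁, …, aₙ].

[3; 1, 3, 13]

⌊199/53⌋ = 3, remainder 40
⌊53/40⌋ = 1, remainder 13
⌊40/13⌋ = 3, remainder 1
⌊13/1⌋ = 13, remainder 0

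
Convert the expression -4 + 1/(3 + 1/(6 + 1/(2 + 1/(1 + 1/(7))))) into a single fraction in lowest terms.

-1698/461

Use the convergent recurrence hₖ = aₖ·hₖ₋₁ + hₖ₋₂ (and likewise for the denominators kₖ):
a_0 = -4: -4/1
a_1 = 3: -11/3
a_2 = 6: -70/19
a_3 = 2: -151/41
a_4 = 1: -221/60
a_5 = 7: -1698/461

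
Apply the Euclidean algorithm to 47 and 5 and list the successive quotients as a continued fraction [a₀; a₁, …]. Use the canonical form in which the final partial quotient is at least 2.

Run the Euclidean algorithm, recording each quotient:
⌊47/5⌋ = 9, remainder 2
⌊5/2⌋ = 2, remainder 1
⌊2/1⌋ = 2, remainder 0

[9; 2, 2]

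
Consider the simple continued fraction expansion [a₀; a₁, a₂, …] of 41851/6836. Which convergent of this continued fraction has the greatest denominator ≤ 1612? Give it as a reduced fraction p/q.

4561/745

a_0 = 6: 6/1  (≤ bound)
a_1 = 8: 49/8  (≤ bound)
a_2 = 5: 251/41  (≤ bound)
a_3 = 2: 551/90  (≤ bound)
a_4 = 1: 802/131  (≤ bound)
a_5 = 5: 4561/745  (≤ bound)
a_6 = 9: 41851/6836  (> 1612, stop)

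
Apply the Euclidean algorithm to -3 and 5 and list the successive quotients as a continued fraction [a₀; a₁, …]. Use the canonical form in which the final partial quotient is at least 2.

-3 = -1·5 + 2, so a_0 = -1
5 = 2·2 + 1, so a_1 = 2
2 = 2·1 + 0, so a_2 = 2

[-1; 2, 2]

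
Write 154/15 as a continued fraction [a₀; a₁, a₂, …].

Apply division with remainder until the remainder is 0:
154 ÷ 15 → quotient 10, remainder 4
15 ÷ 4 → quotient 3, remainder 3
4 ÷ 3 → quotient 1, remainder 1
3 ÷ 1 → quotient 3, remainder 0

[10; 3, 1, 3]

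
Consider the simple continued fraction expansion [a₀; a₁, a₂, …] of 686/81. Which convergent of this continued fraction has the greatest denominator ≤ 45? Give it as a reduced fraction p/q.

271/32

a_0 = 8: 8/1  (≤ bound)
a_1 = 2: 17/2  (≤ bound)
a_2 = 7: 127/15  (≤ bound)
a_3 = 1: 144/17  (≤ bound)
a_4 = 1: 271/32  (≤ bound)
a_5 = 2: 686/81  (> 45, stop)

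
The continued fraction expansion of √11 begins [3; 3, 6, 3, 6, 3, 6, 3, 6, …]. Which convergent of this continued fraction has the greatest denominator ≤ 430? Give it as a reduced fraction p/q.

a_0 = 3: 3/1  (≤ bound)
a_1 = 3: 10/3  (≤ bound)
a_2 = 6: 63/19  (≤ bound)
a_3 = 3: 199/60  (≤ bound)
a_4 = 6: 1257/379  (≤ bound)
a_5 = 3: 3970/1197  (> 430, stop)

1257/379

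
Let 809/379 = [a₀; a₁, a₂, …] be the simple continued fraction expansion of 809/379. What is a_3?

809 ÷ 379 → quotient 2, remainder 51
379 ÷ 51 → quotient 7, remainder 22
51 ÷ 22 → quotient 2, remainder 7
22 ÷ 7 → quotient 3, remainder 1

3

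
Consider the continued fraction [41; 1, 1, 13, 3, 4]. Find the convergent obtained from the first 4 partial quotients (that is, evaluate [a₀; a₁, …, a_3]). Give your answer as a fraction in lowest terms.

1121/27

Build up convergents one term at a time:
a_0 = 41: 41/1
a_1 = 1: 42/1
a_2 = 1: 83/2
a_3 = 13: 1121/27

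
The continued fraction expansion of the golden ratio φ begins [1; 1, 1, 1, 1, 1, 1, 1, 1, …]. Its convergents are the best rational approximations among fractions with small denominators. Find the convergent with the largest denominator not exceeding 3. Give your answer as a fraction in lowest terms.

5/3

a_0 = 1: 1/1  (≤ bound)
a_1 = 1: 2/1  (≤ bound)
a_2 = 1: 3/2  (≤ bound)
a_3 = 1: 5/3  (≤ bound)
a_4 = 1: 8/5  (> 3, stop)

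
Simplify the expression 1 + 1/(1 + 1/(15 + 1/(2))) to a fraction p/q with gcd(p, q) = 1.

64/33

a_0 = 1: 1/1
a_1 = 1: 2/1
a_2 = 15: 31/16
a_3 = 2: 64/33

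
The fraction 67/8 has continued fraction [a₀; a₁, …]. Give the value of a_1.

Repeatedly divide and take the remainder:
67 ÷ 8 → quotient 8, remainder 3
8 ÷ 3 → quotient 2, remainder 2

2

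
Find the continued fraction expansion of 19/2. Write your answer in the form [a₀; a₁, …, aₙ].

Repeatedly divide and take the remainder:
⌊19/2⌋ = 9, remainder 1
⌊2/1⌋ = 2, remainder 0

[9; 2]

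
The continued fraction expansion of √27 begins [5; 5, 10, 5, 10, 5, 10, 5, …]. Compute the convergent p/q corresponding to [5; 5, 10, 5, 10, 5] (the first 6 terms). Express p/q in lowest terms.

70226/13515

Start with 5.
10 + 1/(5/1) = 10 + 1/5 = 51/5
5 + 1/(51/5) = 5 + 5/51 = 260/51
10 + 1/(260/51) = 10 + 51/260 = 2651/260
5 + 1/(2651/260) = 5 + 260/2651 = 13515/2651
5 + 1/(13515/2651) = 5 + 2651/13515 = 70226/13515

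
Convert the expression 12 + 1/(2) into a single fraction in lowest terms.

Start with 2.
12 + 1/(2/1) = 12 + 1/2 = 25/2

25/2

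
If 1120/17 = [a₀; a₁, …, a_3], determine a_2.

1120 = 65·17 + 15, so a_0 = 65
17 = 1·15 + 2, so a_1 = 1
15 = 7·2 + 1, so a_2 = 7

7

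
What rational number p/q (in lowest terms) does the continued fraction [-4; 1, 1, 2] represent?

a_0 = -4: -4/1
a_1 = 1: -3/1
a_2 = 1: -7/2
a_3 = 2: -17/5

-17/5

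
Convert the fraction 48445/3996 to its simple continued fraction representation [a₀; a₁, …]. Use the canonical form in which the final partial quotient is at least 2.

Run the Euclidean algorithm, recording each quotient:
48445 = 12·3996 + 493, so a_0 = 12
3996 = 8·493 + 52, so a_1 = 8
493 = 9·52 + 25, so a_2 = 9
52 = 2·25 + 2, so a_3 = 2
25 = 12·2 + 1, so a_4 = 12
2 = 2·1 + 0, so a_5 = 2

[12; 8, 9, 2, 12, 2]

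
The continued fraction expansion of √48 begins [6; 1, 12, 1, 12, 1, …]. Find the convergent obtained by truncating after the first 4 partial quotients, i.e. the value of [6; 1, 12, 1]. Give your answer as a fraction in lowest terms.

97/14

Starting at the tail and folding back:
Start with 1.
12 + 1/(1/1) = 12 + 1/1 = 13/1
1 + 1/(13/1) = 1 + 1/13 = 14/13
6 + 1/(14/13) = 6 + 13/14 = 97/14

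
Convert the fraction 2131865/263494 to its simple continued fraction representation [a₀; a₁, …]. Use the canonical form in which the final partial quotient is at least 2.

[8; 11, 53, 45, 10]

2131865 = 8·263494 + 23913, so a_0 = 8
263494 = 11·23913 + 451, so a_1 = 11
23913 = 53·451 + 10, so a_2 = 53
451 = 45·10 + 1, so a_3 = 45
10 = 10·1 + 0, so a_4 = 10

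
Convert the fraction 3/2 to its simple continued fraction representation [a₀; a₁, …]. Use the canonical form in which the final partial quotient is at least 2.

[1; 2]

3 ÷ 2 → quotient 1, remainder 1
2 ÷ 1 → quotient 2, remainder 0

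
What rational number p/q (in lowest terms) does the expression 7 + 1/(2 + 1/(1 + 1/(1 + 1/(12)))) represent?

466/63

a_0 = 7: 7/1
a_1 = 2: 15/2
a_2 = 1: 22/3
a_3 = 1: 37/5
a_4 = 12: 466/63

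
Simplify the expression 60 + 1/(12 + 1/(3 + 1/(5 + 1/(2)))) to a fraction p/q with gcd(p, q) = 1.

Compute successive convergents:
a_0 = 60: 60/1
a_1 = 12: 721/12
a_2 = 3: 2223/37
a_3 = 5: 11836/197
a_4 = 2: 25895/431

25895/431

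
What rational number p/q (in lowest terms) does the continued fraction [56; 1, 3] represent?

a_0 = 56: 56/1
a_1 = 1: 57/1
a_2 = 3: 227/4

227/4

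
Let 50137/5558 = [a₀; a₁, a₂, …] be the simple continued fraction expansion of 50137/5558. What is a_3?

50137 ÷ 5558 → quotient 9, remainder 115
5558 ÷ 115 → quotient 48, remainder 38
115 ÷ 38 → quotient 3, remainder 1
38 ÷ 1 → quotient 38, remainder 0

38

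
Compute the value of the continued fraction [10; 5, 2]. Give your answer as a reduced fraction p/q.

a_0 = 10: 10/1
a_1 = 5: 51/5
a_2 = 2: 112/11

112/11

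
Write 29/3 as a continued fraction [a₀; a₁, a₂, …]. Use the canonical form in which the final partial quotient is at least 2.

[9; 1, 2]

⌊29/3⌋ = 9, remainder 2
⌊3/2⌋ = 1, remainder 1
⌊2/1⌋ = 2, remainder 0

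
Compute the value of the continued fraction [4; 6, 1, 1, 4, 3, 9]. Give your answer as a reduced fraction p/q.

7346/1769

Collapse the nested fraction from the inside out:
Start with 9.
3 + 1/(9/1) = 3 + 1/9 = 28/9
4 + 1/(28/9) = 4 + 9/28 = 121/28
1 + 1/(121/28) = 1 + 28/121 = 149/121
1 + 1/(149/121) = 1 + 121/149 = 270/149
6 + 1/(270/149) = 6 + 149/270 = 1769/270
4 + 1/(1769/270) = 4 + 270/1769 = 7346/1769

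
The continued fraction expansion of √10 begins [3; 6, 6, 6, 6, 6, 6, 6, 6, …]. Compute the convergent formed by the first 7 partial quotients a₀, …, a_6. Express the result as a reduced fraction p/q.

168717/53353

Start with 6.
6 + 1/(6/1) = 6 + 1/6 = 37/6
6 + 1/(37/6) = 6 + 6/37 = 228/37
6 + 1/(228/37) = 6 + 37/228 = 1405/228
6 + 1/(1405/228) = 6 + 228/1405 = 8658/1405
6 + 1/(8658/1405) = 6 + 1405/8658 = 53353/8658
3 + 1/(53353/8658) = 3 + 8658/53353 = 168717/53353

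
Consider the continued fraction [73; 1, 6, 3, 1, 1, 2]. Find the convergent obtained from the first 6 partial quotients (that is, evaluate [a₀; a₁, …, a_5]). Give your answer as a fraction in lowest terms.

3767/51

Start with 1.
1 + 1/(1/1) = 1 + 1/1 = 2/1
3 + 1/(2/1) = 3 + 1/2 = 7/2
6 + 1/(7/2) = 6 + 2/7 = 44/7
1 + 1/(44/7) = 1 + 7/44 = 51/44
73 + 1/(51/44) = 73 + 44/51 = 3767/51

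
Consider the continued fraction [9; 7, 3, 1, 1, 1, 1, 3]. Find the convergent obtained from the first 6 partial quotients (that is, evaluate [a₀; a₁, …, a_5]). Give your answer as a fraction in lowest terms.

Start with 1.
1 + 1/(1/1) = 1 + 1/1 = 2/1
1 + 1/(2/1) = 1 + 1/2 = 3/2
3 + 1/(3/2) = 3 + 2/3 = 11/3
7 + 1/(11/3) = 7 + 3/11 = 80/11
9 + 1/(80/11) = 9 + 11/80 = 731/80

731/80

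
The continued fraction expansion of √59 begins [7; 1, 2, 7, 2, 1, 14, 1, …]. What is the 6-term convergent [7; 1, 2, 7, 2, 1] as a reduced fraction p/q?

a_0 = 7: 7/1
a_1 = 1: 8/1
a_2 = 2: 23/3
a_3 = 7: 169/22
a_4 = 2: 361/47
a_5 = 1: 530/69

530/69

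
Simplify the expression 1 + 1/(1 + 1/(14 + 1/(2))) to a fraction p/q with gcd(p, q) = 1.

Start with 2.
14 + 1/(2/1) = 14 + 1/2 = 29/2
1 + 1/(29/2) = 1 + 2/29 = 31/29
1 + 1/(31/29) = 1 + 29/31 = 60/31

60/31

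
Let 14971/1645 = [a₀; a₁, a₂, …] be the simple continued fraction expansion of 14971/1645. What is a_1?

9

14971 ÷ 1645 → quotient 9, remainder 166
1645 ÷ 166 → quotient 9, remainder 151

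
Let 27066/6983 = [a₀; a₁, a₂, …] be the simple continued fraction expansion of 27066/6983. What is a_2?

7

Run the Euclidean algorithm, recording each quotient:
27066 = 3·6983 + 6117, so a_0 = 3
6983 = 1·6117 + 866, so a_1 = 1
6117 = 7·866 + 55, so a_2 = 7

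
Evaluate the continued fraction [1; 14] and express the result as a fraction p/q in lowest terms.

15/14

a_0 = 1: 1/1
a_1 = 14: 15/14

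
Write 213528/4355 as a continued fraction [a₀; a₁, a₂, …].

[49; 32, 1, 2, 1, 10, 3]

213528 = 49·4355 + 133, so a_0 = 49
4355 = 32·133 + 99, so a_1 = 32
133 = 1·99 + 34, so a_2 = 1
99 = 2·34 + 31, so a_3 = 2
34 = 1·31 + 3, so a_4 = 1
31 = 10·3 + 1, so a_5 = 10
3 = 3·1 + 0, so a_6 = 3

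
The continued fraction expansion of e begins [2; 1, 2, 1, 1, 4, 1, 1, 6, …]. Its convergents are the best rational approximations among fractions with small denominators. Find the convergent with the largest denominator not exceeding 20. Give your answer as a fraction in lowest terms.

19/7

a_0 = 2: 2/1  (≤ bound)
a_1 = 1: 3/1  (≤ bound)
a_2 = 2: 8/3  (≤ bound)
a_3 = 1: 11/4  (≤ bound)
a_4 = 1: 19/7  (≤ bound)
a_5 = 4: 87/32  (> 20, stop)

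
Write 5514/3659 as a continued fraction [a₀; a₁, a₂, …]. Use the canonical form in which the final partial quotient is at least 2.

5514 = 1·3659 + 1855, so a_0 = 1
3659 = 1·1855 + 1804, so a_1 = 1
1855 = 1·1804 + 51, so a_2 = 1
1804 = 35·51 + 19, so a_3 = 35
51 = 2·19 + 13, so a_4 = 2
19 = 1·13 + 6, so a_5 = 1
13 = 2·6 + 1, so a_6 = 2
6 = 6·1 + 0, so a_7 = 6

[1; 1, 1, 35, 2, 1, 2, 6]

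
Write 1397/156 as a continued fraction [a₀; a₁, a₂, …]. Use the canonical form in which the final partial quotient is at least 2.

[8; 1, 21, 3, 2]

Apply division with remainder until the remainder is 0:
1397 = 8·156 + 149, so a_0 = 8
156 = 1·149 + 7, so a_1 = 1
149 = 21·7 + 2, so a_2 = 21
7 = 3·2 + 1, so a_3 = 3
2 = 2·1 + 0, so a_4 = 2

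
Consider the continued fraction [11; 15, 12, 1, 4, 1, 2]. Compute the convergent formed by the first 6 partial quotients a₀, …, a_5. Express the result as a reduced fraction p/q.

Start with 1.
4 + 1/(1/1) = 4 + 1/1 = 5/1
1 + 1/(5/1) = 1 + 1/5 = 6/5
12 + 1/(6/5) = 12 + 5/6 = 77/6
15 + 1/(77/6) = 15 + 6/77 = 1161/77
11 + 1/(1161/77) = 11 + 77/1161 = 12848/1161

12848/1161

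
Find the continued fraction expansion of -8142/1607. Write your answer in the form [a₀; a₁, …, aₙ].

-8142 ÷ 1607 → quotient -6, remainder 1500
1607 ÷ 1500 → quotient 1, remainder 107
1500 ÷ 107 → quotient 14, remainder 2
107 ÷ 2 → quotient 53, remainder 1
2 ÷ 1 → quotient 2, remainder 0

[-6; 1, 14, 53, 2]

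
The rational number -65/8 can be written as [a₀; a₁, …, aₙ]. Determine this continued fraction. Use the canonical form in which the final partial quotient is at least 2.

-65 = -9·8 + 7, so a_0 = -9
8 = 1·7 + 1, so a_1 = 1
7 = 7·1 + 0, so a_2 = 7

[-9; 1, 7]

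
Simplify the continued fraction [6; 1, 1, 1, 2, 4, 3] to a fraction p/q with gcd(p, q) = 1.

Work from the innermost term outward:
Start with 3.
4 + 1/(3/1) = 4 + 1/3 = 13/3
2 + 1/(13/3) = 2 + 3/13 = 29/13
1 + 1/(29/13) = 1 + 13/29 = 42/29
1 + 1/(42/29) = 1 + 29/42 = 71/42
1 + 1/(71/42) = 1 + 42/71 = 113/71
6 + 1/(113/71) = 6 + 71/113 = 749/113

749/113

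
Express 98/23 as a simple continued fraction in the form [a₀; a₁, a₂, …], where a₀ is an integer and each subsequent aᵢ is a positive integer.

[4; 3, 1, 5]

98 ÷ 23 → quotient 4, remainder 6
23 ÷ 6 → quotient 3, remainder 5
6 ÷ 5 → quotient 1, remainder 1
5 ÷ 1 → quotient 5, remainder 0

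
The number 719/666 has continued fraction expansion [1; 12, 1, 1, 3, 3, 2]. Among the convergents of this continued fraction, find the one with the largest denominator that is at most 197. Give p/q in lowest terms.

List convergents until the denominator exceeds the bound:
a_0 = 1: 1/1  (≤ bound)
a_1 = 12: 13/12  (≤ bound)
a_2 = 1: 14/13  (≤ bound)
a_3 = 1: 27/25  (≤ bound)
a_4 = 3: 95/88  (≤ bound)
a_5 = 3: 312/289  (> 197, stop)

95/88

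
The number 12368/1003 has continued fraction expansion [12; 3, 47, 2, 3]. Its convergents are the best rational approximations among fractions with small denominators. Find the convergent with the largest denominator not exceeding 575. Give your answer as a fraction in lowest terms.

3539/287

a_0 = 12: 12/1  (≤ bound)
a_1 = 3: 37/3  (≤ bound)
a_2 = 47: 1751/142  (≤ bound)
a_3 = 2: 3539/287  (≤ bound)
a_4 = 3: 12368/1003  (> 575, stop)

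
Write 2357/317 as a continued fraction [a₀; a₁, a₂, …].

2357 = 7·317 + 138, so a_0 = 7
317 = 2·138 + 41, so a_1 = 2
138 = 3·41 + 15, so a_2 = 3
41 = 2·15 + 11, so a_3 = 2
15 = 1·11 + 4, so a_4 = 1
11 = 2·4 + 3, so a_5 = 2
4 = 1·3 + 1, so a_6 = 1
3 = 3·1 + 0, so a_7 = 3

[7; 2, 3, 2, 1, 2, 1, 3]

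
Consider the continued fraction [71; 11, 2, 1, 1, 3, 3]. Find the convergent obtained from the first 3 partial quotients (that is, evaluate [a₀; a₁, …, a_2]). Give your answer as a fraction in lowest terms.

Start with 2.
11 + 1/(2/1) = 11 + 1/2 = 23/2
71 + 1/(23/2) = 71 + 2/23 = 1635/23

1635/23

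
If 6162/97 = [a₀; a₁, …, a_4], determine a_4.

5

6162 ÷ 97 → quotient 63, remainder 51
97 ÷ 51 → quotient 1, remainder 46
51 ÷ 46 → quotient 1, remainder 5
46 ÷ 5 → quotient 9, remainder 1
5 ÷ 1 → quotient 5, remainder 0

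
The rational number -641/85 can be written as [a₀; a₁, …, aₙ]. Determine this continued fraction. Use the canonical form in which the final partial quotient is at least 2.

[-8; 2, 5, 1, 1, 3]

Apply division with remainder until the remainder is 0:
-641 ÷ 85 → quotient -8, remainder 39
85 ÷ 39 → quotient 2, remainder 7
39 ÷ 7 → quotient 5, remainder 4
7 ÷ 4 → quotient 1, remainder 3
4 ÷ 3 → quotient 1, remainder 1
3 ÷ 1 → quotient 3, remainder 0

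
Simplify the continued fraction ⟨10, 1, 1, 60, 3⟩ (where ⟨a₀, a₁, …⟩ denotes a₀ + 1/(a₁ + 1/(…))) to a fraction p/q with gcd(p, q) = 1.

Starting at the tail and folding back:
Start with 3.
60 + 1/(3/1) = 60 + 1/3 = 181/3
1 + 1/(181/3) = 1 + 3/181 = 184/181
1 + 1/(184/181) = 1 + 181/184 = 365/184
10 + 1/(365/184) = 10 + 184/365 = 3834/365

3834/365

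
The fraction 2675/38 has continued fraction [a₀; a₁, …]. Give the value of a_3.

2675 ÷ 38 → quotient 70, remainder 15
38 ÷ 15 → quotient 2, remainder 8
15 ÷ 8 → quotient 1, remainder 7
8 ÷ 7 → quotient 1, remainder 1

1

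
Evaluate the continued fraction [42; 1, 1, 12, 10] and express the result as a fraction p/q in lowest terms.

10715/252

Start with 10.
12 + 1/(10/1) = 12 + 1/10 = 121/10
1 + 1/(121/10) = 1 + 10/121 = 131/121
1 + 1/(131/121) = 1 + 121/131 = 252/131
42 + 1/(252/131) = 42 + 131/252 = 10715/252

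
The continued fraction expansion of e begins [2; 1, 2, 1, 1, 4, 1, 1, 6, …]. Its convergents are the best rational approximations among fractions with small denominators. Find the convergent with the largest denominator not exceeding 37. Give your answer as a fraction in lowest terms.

List convergents until the denominator exceeds the bound:
a_0 = 2: 2/1  (≤ bound)
a_1 = 1: 3/1  (≤ bound)
a_2 = 2: 8/3  (≤ bound)
a_3 = 1: 11/4  (≤ bound)
a_4 = 1: 19/7  (≤ bound)
a_5 = 4: 87/32  (≤ bound)
a_6 = 1: 106/39  (> 37, stop)

87/32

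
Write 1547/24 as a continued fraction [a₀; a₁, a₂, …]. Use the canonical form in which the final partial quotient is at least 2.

[64; 2, 5, 2]

⌊1547/24⌋ = 64, remainder 11
⌊24/11⌋ = 2, remainder 2
⌊11/2⌋ = 5, remainder 1
⌊2/1⌋ = 2, remainder 0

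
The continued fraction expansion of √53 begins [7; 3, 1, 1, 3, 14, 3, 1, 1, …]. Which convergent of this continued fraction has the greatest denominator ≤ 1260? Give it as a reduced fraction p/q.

List convergents until the denominator exceeds the bound:
a_0 = 7: 7/1  (≤ bound)
a_1 = 3: 22/3  (≤ bound)
a_2 = 1: 29/4  (≤ bound)
a_3 = 1: 51/7  (≤ bound)
a_4 = 3: 182/25  (≤ bound)
a_5 = 14: 2599/357  (≤ bound)
a_6 = 3: 7979/1096  (≤ bound)
a_7 = 1: 10578/1453  (> 1260, stop)

7979/1096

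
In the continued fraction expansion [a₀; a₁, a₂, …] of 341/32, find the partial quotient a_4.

10

⌊341/32⌋ = 10, remainder 21
⌊32/21⌋ = 1, remainder 11
⌊21/11⌋ = 1, remainder 10
⌊11/10⌋ = 1, remainder 1
⌊10/1⌋ = 10, remainder 0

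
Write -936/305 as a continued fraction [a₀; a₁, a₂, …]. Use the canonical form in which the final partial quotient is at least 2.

[-4; 1, 13, 1, 1, 10]

Apply division with remainder until the remainder is 0:
-936 ÷ 305 → quotient -4, remainder 284
305 ÷ 284 → quotient 1, remainder 21
284 ÷ 21 → quotient 13, remainder 11
21 ÷ 11 → quotient 1, remainder 10
11 ÷ 10 → quotient 1, remainder 1
10 ÷ 1 → quotient 10, remainder 0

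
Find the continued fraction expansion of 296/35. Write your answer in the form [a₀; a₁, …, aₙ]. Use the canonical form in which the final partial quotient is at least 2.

296 ÷ 35 → quotient 8, remainder 16
35 ÷ 16 → quotient 2, remainder 3
16 ÷ 3 → quotient 5, remainder 1
3 ÷ 1 → quotient 3, remainder 0

[8; 2, 5, 3]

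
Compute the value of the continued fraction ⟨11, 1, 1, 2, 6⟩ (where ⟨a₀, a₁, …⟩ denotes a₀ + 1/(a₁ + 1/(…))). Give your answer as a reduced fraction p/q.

371/32

Collapse the nested fraction from the inside out:
Start with 6.
2 + 1/(6/1) = 2 + 1/6 = 13/6
1 + 1/(13/6) = 1 + 6/13 = 19/13
1 + 1/(19/13) = 1 + 13/19 = 32/19
11 + 1/(32/19) = 11 + 19/32 = 371/32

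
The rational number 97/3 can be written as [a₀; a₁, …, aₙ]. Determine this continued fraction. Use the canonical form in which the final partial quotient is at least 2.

[32; 3]

Run the Euclidean algorithm, recording each quotient:
97 = 32·3 + 1, so a_0 = 32
3 = 3·1 + 0, so a_1 = 3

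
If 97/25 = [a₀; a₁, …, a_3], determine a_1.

97 = 3·25 + 22, so a_0 = 3
25 = 1·22 + 3, so a_1 = 1

1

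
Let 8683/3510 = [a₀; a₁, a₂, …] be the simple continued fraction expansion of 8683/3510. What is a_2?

⌊8683/3510⌋ = 2, remainder 1663
⌊3510/1663⌋ = 2, remainder 184
⌊1663/184⌋ = 9, remainder 7

9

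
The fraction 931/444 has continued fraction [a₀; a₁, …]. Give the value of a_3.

Run the Euclidean algorithm, recording each quotient:
931 ÷ 444 → quotient 2, remainder 43
444 ÷ 43 → quotient 10, remainder 14
43 ÷ 14 → quotient 3, remainder 1
14 ÷ 1 → quotient 14, remainder 0

14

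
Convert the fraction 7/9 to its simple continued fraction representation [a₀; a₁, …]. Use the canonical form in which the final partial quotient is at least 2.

[0; 1, 3, 2]

Apply division with remainder until the remainder is 0:
⌊7/9⌋ = 0, remainder 7
⌊9/7⌋ = 1, remainder 2
⌊7/2⌋ = 3, remainder 1
⌊2/1⌋ = 2, remainder 0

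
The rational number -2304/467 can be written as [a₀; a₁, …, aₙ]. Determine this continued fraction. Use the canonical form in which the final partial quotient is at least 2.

[-5; 15, 15, 2]

Run the Euclidean algorithm, recording each quotient:
-2304 = -5·467 + 31, so a_0 = -5
467 = 15·31 + 2, so a_1 = 15
31 = 15·2 + 1, so a_2 = 15
2 = 2·1 + 0, so a_3 = 2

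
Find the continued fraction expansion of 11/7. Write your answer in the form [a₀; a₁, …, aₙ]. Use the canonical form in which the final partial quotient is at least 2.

[1; 1, 1, 3]

11 ÷ 7 → quotient 1, remainder 4
7 ÷ 4 → quotient 1, remainder 3
4 ÷ 3 → quotient 1, remainder 1
3 ÷ 1 → quotient 3, remainder 0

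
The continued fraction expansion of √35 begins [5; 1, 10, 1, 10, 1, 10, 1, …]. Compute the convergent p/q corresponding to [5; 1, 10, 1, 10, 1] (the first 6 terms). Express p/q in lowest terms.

Work from the innermost term outward:
Start with 1.
10 + 1/(1/1) = 10 + 1/1 = 11/1
1 + 1/(11/1) = 1 + 1/11 = 12/11
10 + 1/(12/11) = 10 + 11/12 = 131/12
1 + 1/(131/12) = 1 + 12/131 = 143/131
5 + 1/(143/131) = 5 + 131/143 = 846/143

846/143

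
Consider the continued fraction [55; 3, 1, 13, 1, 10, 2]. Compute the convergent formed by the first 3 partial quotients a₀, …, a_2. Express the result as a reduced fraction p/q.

221/4

Build up convergents one term at a time:
a_0 = 55: 55/1
a_1 = 3: 166/3
a_2 = 1: 221/4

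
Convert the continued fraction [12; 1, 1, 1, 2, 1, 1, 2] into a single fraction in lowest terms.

619/49

a_0 = 12: 12/1
a_1 = 1: 13/1
a_2 = 1: 25/2
a_3 = 1: 38/3
a_4 = 2: 101/8
a_5 = 1: 139/11
a_6 = 1: 240/19
a_7 = 2: 619/49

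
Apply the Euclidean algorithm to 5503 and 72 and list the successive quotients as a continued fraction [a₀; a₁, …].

[76; 2, 3, 10]

⌊5503/72⌋ = 76, remainder 31
⌊72/31⌋ = 2, remainder 10
⌊31/10⌋ = 3, remainder 1
⌊10/1⌋ = 10, remainder 0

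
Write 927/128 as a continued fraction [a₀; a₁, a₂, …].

[7; 4, 7, 1, 3]

927 = 7·128 + 31, so a_0 = 7
128 = 4·31 + 4, so a_1 = 4
31 = 7·4 + 3, so a_2 = 7
4 = 1·3 + 1, so a_3 = 1
3 = 3·1 + 0, so a_4 = 3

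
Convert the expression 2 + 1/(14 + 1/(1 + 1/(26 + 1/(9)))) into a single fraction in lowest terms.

Use the convergent recurrence hₖ = aₖ·hₖ₋₁ + hₖ₋₂ (and likewise for the denominators kₖ):
a_0 = 2: 2/1
a_1 = 14: 29/14
a_2 = 1: 31/15
a_3 = 26: 835/404
a_4 = 9: 7546/3651

7546/3651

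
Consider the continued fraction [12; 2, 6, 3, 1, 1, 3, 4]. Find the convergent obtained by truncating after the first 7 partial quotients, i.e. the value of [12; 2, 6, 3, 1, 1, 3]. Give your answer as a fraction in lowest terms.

4225/339

Start with 3.
1 + 1/(3/1) = 1 + 1/3 = 4/3
1 + 1/(4/3) = 1 + 3/4 = 7/4
3 + 1/(7/4) = 3 + 4/7 = 25/7
6 + 1/(25/7) = 6 + 7/25 = 157/25
2 + 1/(157/25) = 2 + 25/157 = 339/157
12 + 1/(339/157) = 12 + 157/339 = 4225/339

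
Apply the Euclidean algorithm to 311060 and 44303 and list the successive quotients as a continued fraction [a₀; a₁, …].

[7; 47, 5, 1, 1, 10, 8]

⌊311060/44303⌋ = 7, remainder 939
⌊44303/939⌋ = 47, remainder 170
⌊939/170⌋ = 5, remainder 89
⌊170/89⌋ = 1, remainder 81
⌊89/81⌋ = 1, remainder 8
⌊81/8⌋ = 10, remainder 1
⌊8/1⌋ = 8, remainder 0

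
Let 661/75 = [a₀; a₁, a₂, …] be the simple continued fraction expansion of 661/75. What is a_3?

661 = 8·75 + 61, so a_0 = 8
75 = 1·61 + 14, so a_1 = 1
61 = 4·14 + 5, so a_2 = 4
14 = 2·5 + 4, so a_3 = 2

2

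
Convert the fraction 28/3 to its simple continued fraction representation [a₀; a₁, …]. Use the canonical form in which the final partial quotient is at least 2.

Run the Euclidean algorithm, recording each quotient:
28 ÷ 3 → quotient 9, remainder 1
3 ÷ 1 → quotient 3, remainder 0

[9; 3]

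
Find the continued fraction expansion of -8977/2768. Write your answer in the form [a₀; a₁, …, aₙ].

[-4; 1, 3, 8, 1, 5, 1, 10]

-8977 = -4·2768 + 2095, so a_0 = -4
2768 = 1·2095 + 673, so a_1 = 1
2095 = 3·673 + 76, so a_2 = 3
673 = 8·76 + 65, so a_3 = 8
76 = 1·65 + 11, so a_4 = 1
65 = 5·11 + 10, so a_5 = 5
11 = 1·10 + 1, so a_6 = 1
10 = 10·1 + 0, so a_7 = 10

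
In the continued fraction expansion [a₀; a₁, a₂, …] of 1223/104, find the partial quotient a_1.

1

1223 = 11·104 + 79, so a_0 = 11
104 = 1·79 + 25, so a_1 = 1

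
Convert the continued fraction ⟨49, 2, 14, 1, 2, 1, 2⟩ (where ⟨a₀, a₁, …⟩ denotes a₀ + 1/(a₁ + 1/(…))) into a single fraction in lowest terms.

16577/335

Build up convergents one term at a time:
a_0 = 49: 49/1
a_1 = 2: 99/2
a_2 = 14: 1435/29
a_3 = 1: 1534/31
a_4 = 2: 4503/91
a_5 = 1: 6037/122
a_6 = 2: 16577/335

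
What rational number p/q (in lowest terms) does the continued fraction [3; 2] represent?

a_0 = 3: 3/1
a_1 = 2: 7/2

7/2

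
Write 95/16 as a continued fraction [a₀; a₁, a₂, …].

[5; 1, 15]

95 = 5·16 + 15, so a_0 = 5
16 = 1·15 + 1, so a_1 = 1
15 = 15·1 + 0, so a_2 = 15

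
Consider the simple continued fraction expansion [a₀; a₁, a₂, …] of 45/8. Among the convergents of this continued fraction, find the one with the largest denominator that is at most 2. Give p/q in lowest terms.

a_0 = 5: 5/1  (≤ bound)
a_1 = 1: 6/1  (≤ bound)
a_2 = 1: 11/2  (≤ bound)
a_3 = 1: 17/3  (> 2, stop)

11/2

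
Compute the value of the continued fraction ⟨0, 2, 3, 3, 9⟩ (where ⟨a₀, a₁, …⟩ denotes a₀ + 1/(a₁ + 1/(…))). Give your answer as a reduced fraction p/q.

Work from the innermost term outward:
Start with 9.
3 + 1/(9/1) = 3 + 1/9 = 28/9
3 + 1/(28/9) = 3 + 9/28 = 93/28
2 + 1/(93/28) = 2 + 28/93 = 214/93
0 + 1/(214/93) = 0 + 93/214 = 93/214

93/214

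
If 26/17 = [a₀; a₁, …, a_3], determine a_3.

26 ÷ 17 → quotient 1, remainder 9
17 ÷ 9 → quotient 1, remainder 8
9 ÷ 8 → quotient 1, remainder 1
8 ÷ 1 → quotient 8, remainder 0

8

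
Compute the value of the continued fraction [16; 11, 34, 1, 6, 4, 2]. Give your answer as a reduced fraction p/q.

Start with 2.
4 + 1/(2/1) = 4 + 1/2 = 9/2
6 + 1/(9/2) = 6 + 2/9 = 56/9
1 + 1/(56/9) = 1 + 9/56 = 65/56
34 + 1/(65/56) = 34 + 56/65 = 2266/65
11 + 1/(2266/65) = 11 + 65/2266 = 24991/2266
16 + 1/(24991/2266) = 16 + 2266/24991 = 402122/24991

402122/24991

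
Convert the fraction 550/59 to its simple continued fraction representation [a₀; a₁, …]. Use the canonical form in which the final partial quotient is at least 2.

⌊550/59⌋ = 9, remainder 19
⌊59/19⌋ = 3, remainder 2
⌊19/2⌋ = 9, remainder 1
⌊2/1⌋ = 2, remainder 0

[9; 3, 9, 2]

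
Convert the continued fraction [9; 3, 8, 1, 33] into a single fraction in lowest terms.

Build up convergents one term at a time:
a_0 = 9: 9/1
a_1 = 3: 28/3
a_2 = 8: 233/25
a_3 = 1: 261/28
a_4 = 33: 8846/949

8846/949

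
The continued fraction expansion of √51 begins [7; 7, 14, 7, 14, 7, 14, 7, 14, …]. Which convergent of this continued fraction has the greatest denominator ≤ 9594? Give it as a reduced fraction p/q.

List convergents until the denominator exceeds the bound:
a_0 = 7: 7/1  (≤ bound)
a_1 = 7: 50/7  (≤ bound)
a_2 = 14: 707/99  (≤ bound)
a_3 = 7: 4999/700  (≤ bound)
a_4 = 14: 70693/9899  (> 9594, stop)

4999/700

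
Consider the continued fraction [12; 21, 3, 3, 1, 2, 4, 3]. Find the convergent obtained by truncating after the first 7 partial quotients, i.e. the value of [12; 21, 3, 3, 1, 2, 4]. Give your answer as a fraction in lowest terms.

a_0 = 12: 12/1
a_1 = 21: 253/21
a_2 = 3: 771/64
a_3 = 3: 2566/213
a_4 = 1: 3337/277
a_5 = 2: 9240/767
a_6 = 4: 40297/3345

40297/3345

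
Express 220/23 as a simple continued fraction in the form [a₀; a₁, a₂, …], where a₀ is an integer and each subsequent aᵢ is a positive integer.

220 ÷ 23 → quotient 9, remainder 13
23 ÷ 13 → quotient 1, remainder 10
13 ÷ 10 → quotient 1, remainder 3
10 ÷ 3 → quotient 3, remainder 1
3 ÷ 1 → quotient 3, remainder 0

[9; 1, 1, 3, 3]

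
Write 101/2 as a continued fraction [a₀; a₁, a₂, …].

[50; 2]

101 ÷ 2 → quotient 50, remainder 1
2 ÷ 1 → quotient 2, remainder 0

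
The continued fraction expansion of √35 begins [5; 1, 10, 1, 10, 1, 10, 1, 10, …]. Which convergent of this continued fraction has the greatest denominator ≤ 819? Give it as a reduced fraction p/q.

846/143

a_0 = 5: 5/1  (≤ bound)
a_1 = 1: 6/1  (≤ bound)
a_2 = 10: 65/11  (≤ bound)
a_3 = 1: 71/12  (≤ bound)
a_4 = 10: 775/131  (≤ bound)
a_5 = 1: 846/143  (≤ bound)
a_6 = 10: 9235/1561  (> 819, stop)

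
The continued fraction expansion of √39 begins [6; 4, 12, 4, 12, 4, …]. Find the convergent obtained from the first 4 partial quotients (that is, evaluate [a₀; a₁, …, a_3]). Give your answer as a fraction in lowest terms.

Start with 4.
12 + 1/(4/1) = 12 + 1/4 = 49/4
4 + 1/(49/4) = 4 + 4/49 = 200/49
6 + 1/(200/49) = 6 + 49/200 = 1249/200

1249/200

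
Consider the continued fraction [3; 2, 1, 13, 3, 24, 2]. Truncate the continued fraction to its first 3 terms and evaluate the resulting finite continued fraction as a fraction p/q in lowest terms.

Use the convergent recurrence hₖ = aₖ·hₖ₋₁ + hₖ₋₂ (and likewise for the denominators kₖ):
a_0 = 3: 3/1
a_1 = 2: 7/2
a_2 = 1: 10/3

10/3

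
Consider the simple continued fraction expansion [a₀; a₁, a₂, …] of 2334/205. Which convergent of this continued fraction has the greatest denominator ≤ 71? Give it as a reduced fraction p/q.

List convergents until the denominator exceeds the bound:
a_0 = 11: 11/1  (≤ bound)
a_1 = 2: 23/2  (≤ bound)
a_2 = 1: 34/3  (≤ bound)
a_3 = 1: 57/5  (≤ bound)
a_4 = 2: 148/13  (≤ bound)
a_5 = 7: 1093/96  (> 71, stop)

148/13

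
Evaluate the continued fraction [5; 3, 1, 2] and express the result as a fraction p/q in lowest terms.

Starting at the tail and folding back:
Start with 2.
1 + 1/(2/1) = 1 + 1/2 = 3/2
3 + 1/(3/2) = 3 + 2/3 = 11/3
5 + 1/(11/3) = 5 + 3/11 = 58/11

58/11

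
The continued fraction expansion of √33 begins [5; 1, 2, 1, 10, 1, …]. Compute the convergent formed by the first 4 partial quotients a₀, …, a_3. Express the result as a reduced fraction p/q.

Starting at the tail and folding back:
Start with 1.
2 + 1/(1/1) = 2 + 1/1 = 3/1
1 + 1/(3/1) = 1 + 1/3 = 4/3
5 + 1/(4/3) = 5 + 3/4 = 23/4

23/4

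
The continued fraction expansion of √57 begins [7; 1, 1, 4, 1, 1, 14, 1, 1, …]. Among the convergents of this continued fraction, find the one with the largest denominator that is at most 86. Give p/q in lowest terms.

151/20

a_0 = 7: 7/1  (≤ bound)
a_1 = 1: 8/1  (≤ bound)
a_2 = 1: 15/2  (≤ bound)
a_3 = 4: 68/9  (≤ bound)
a_4 = 1: 83/11  (≤ bound)
a_5 = 1: 151/20  (≤ bound)
a_6 = 14: 2197/291  (> 86, stop)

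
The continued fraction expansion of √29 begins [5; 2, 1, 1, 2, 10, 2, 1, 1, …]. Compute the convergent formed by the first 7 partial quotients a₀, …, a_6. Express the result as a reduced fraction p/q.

Compute successive convergents:
a_0 = 5: 5/1
a_1 = 2: 11/2
a_2 = 1: 16/3
a_3 = 1: 27/5
a_4 = 2: 70/13
a_5 = 10: 727/135
a_6 = 2: 1524/283

1524/283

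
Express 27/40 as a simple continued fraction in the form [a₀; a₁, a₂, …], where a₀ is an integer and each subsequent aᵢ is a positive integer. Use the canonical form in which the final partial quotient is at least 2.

⌊27/40⌋ = 0, remainder 27
⌊40/27⌋ = 1, remainder 13
⌊27/13⌋ = 2, remainder 1
⌊13/1⌋ = 13, remainder 0

[0; 1, 2, 13]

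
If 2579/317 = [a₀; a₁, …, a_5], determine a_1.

2579 = 8·317 + 43, so a_0 = 8
317 = 7·43 + 16, so a_1 = 7

7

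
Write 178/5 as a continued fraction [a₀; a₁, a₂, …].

178 = 35·5 + 3, so a_0 = 35
5 = 1·3 + 2, so a_1 = 1
3 = 1·2 + 1, so a_2 = 1
2 = 2·1 + 0, so a_3 = 2

[35; 1, 1, 2]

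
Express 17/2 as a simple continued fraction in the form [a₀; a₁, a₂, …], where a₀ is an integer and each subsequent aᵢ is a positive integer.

⌊17/2⌋ = 8, remainder 1
⌊2/1⌋ = 2, remainder 0

[8; 2]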